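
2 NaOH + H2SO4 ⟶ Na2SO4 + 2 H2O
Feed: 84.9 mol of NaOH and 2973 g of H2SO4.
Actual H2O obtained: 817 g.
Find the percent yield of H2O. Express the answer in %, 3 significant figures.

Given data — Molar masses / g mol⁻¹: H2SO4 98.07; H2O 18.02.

74.8 %

n(NaOH) = 84.90 mol
n(H2SO4) = 2973 / 98.07 = 30.32 mol
n/ν for NaOH = 84.90/2 = 42.45
n/ν for H2SO4 = 30.32/1 = 30.32
Smallest n/ν is H2SO4 → limiting reagent.
theoretical n(H2O) = (2/1) × 30.32 = 60.64 mol → 1093 g
% yield = 817 / 1093 × 100 = 74.75 %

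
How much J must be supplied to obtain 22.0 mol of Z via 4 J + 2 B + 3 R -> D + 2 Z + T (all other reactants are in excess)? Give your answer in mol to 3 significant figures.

n(Z) = 22.00 mol
n(J) = (4/2) × 22.00 = 44.00 mol

44.0 mol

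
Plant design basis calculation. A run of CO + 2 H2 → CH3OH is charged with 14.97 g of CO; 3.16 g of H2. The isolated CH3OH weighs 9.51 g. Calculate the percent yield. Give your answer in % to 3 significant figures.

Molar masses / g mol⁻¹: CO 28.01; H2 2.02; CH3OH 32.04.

55.5 %

n(CO) = 14.97 / 28.01 = 0.5345 mol
n(H2) = 3.160 / 2.02 = 1.564 mol
n/ν for CO = 0.5345/1 = 0.5345
n/ν for H2 = 1.564/2 = 0.7820
Smallest n/ν is CO → limiting reagent.
theoretical n(CH3OH) = (1/1) × 0.5345 = 0.5345 mol → 17.13 g
% yield = 9.51 / 17.13 × 100 = 55.52 %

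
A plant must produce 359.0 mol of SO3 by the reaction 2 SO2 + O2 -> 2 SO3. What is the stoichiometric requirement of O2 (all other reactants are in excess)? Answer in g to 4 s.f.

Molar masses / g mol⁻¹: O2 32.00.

5744 g

n(SO3) = 359.0 mol
n(O2) = (1/2) × 359.0 = 179.5 mol
mass = 179.5 × 32.00 = 5744 g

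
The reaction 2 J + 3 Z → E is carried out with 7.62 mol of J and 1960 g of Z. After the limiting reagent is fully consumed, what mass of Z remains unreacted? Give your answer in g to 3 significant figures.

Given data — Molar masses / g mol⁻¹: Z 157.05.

165 g

n(J) = 7.620 mol
n(Z) = 1960 / 157.05 = 12.48 mol
n/ν → J: 3.810, Z: 4.160; J is limiting.
Z consumed = (3/2) × 7.620 = 11.43 mol
Z remaining = 12.48 − 11.43 = 1.050 mol
mass = 1.050 × 157.05 = 164.9 g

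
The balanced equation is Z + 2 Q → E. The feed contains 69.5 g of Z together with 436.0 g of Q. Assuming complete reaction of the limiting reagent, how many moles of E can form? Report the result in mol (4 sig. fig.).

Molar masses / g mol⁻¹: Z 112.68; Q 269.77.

0.6168 mol

n(Z) = 69.50 / 112.68 = 0.6168 mol
n(Q) = 436.0 / 269.77 = 1.616 mol
n/ν → Z: 0.6168, Q: 0.8080; Z is limiting.
n(E) = (1/1) × 0.6168 = 0.6168 mol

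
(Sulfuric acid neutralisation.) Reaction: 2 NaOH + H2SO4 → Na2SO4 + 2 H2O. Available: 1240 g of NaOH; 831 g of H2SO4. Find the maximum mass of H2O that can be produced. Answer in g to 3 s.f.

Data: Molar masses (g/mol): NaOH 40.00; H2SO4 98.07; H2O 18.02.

n(NaOH) = 1240 / 40.00 = 31.00 mol
n(H2SO4) = 831.0 / 98.07 = 8.474 mol
n/ν → NaOH: 15.50, H2SO4: 8.474; H2SO4 is limiting.
n(H2O) = (2/1) × 8.474 = 16.95 mol
mass = 16.95 × 18.02 = 305.4 g

305 g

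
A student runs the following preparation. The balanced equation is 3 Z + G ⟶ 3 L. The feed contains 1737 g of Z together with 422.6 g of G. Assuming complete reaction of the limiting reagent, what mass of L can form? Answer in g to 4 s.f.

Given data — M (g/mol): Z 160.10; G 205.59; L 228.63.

n(Z) = 1737 / 160.10 = 10.85 mol
n(G) = 422.6 / 205.59 = 2.056 mol
n/ν → Z: 3.617, G: 2.056; G is limiting.
n(L) = (3/1) × 2.056 = 6.168 mol
mass = 6.168 × 228.63 = 1410 g

1410 g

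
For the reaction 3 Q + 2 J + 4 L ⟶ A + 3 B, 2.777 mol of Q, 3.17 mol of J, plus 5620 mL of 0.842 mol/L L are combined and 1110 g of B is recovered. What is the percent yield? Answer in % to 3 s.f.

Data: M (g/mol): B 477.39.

n(Q) = 2.777 mol
n(J) = 3.170 mol
n(L) = 0.842 × 5620/1000 = 4.732 mol
n/ν → Q: 0.9257, J: 1.585, L: 1.183; Q is limiting.
theoretical n(B) = (3/3) × 2.777 = 2.777 mol → 1326 g
% yield = 1110 / 1326 × 100 = 83.71 %

83.7 %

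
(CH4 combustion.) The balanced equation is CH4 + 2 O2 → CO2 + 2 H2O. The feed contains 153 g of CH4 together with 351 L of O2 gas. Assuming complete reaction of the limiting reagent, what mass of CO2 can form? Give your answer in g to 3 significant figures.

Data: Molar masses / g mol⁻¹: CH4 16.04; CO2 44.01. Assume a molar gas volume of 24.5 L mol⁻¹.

n(CH4) = 153.0 / 16.04 = 9.539 mol
n(O2) = 351.0 / 24.5 = 14.33 mol
n/ν for CH4 = 9.539/1 = 9.539
n/ν for O2 = 14.33/2 = 7.165
Smallest n/ν is O2 → limiting reagent.
n(CO2) = (1/2) × 14.33 = 7.165 mol
mass = 7.165 × 44.01 = 315.3 g

315 g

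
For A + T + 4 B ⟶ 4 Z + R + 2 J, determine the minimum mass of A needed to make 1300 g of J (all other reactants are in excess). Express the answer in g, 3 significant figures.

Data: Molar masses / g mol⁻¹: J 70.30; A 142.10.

n(J) = 1300 / 70.30 = 18.49 mol
n(A) = (1/2) × 18.49 = 9.245 mol
mass = 9.245 × 142.10 = 1314 g

1310 g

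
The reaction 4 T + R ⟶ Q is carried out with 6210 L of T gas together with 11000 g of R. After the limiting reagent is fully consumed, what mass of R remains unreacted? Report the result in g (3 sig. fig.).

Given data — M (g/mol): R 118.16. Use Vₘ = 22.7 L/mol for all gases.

2920 g

n(T) = 6210 / 22.7 = 273.6 mol
n(R) = 11000 / 118.16 = 93.09 mol
n/ν → T: 68.40, R: 93.09; T is limiting.
R consumed = (1/4) × 273.6 = 68.40 mol
R remaining = 93.09 − 68.40 = 24.69 mol
mass = 24.69 × 118.16 = 2917 g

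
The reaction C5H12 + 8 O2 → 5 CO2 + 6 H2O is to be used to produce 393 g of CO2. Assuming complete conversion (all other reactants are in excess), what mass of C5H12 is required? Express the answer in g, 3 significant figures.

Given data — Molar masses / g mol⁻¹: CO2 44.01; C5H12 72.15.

n(CO2) = 393 / 44.01 = 8.930 mol
n(C5H12) = (1/5) × 8.930 = 1.786 mol
mass = 1.786 × 72.15 = 128.9 g

129 g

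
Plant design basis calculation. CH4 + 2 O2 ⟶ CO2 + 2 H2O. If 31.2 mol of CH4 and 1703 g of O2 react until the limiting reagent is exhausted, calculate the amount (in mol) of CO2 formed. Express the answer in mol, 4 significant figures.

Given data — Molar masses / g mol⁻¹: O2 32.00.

26.61 mol

n(CH4) = 31.20 mol
n(O2) = 1703 / 32.00 = 53.22 mol
n/ν → CH4: 31.20, O2: 26.61; O2 is limiting.
n(CO2) = (1/2) × 53.22 = 26.61 mol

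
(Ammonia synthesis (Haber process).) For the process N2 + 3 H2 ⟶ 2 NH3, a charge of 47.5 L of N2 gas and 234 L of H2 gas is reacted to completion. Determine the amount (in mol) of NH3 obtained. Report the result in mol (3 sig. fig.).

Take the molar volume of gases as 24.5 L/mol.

3.88 mol

n(N2) = 47.50 / 24.5 = 1.939 mol
n(H2) = 234.0 / 24.5 = 9.551 mol
n/ν → N2: 1.939, H2: 3.184; N2 is limiting.
n(NH3) = (2/1) × 1.939 = 3.878 mol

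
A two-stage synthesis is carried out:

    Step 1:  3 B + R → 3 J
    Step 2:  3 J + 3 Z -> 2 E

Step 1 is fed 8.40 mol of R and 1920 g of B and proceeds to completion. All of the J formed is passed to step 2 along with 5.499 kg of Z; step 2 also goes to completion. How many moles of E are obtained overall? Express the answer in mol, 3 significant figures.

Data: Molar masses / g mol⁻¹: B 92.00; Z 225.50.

Step 1:
n(R) = 8.400 mol
n(B) = 1920 / 92.00 = 20.87 mol
n/ν → R: 8.400, B: 6.957; B is limiting.
n(J) produced = (3/3) × 20.87 = 20.87 mol
Step 2:
n(J) available = 20.87 mol
n(Z) = 5.499×1000 / 225.50 = 24.39 mol
n/ν → J: 6.957, Z: 8.130; J is limiting.
n(E) = (2/3) × 20.87 = 13.91 mol

13.9 mol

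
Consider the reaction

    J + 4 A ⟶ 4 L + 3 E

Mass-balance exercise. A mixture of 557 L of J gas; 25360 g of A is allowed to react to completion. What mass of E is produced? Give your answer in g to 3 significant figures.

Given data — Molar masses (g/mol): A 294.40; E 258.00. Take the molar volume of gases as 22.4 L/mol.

n(J) = 557.0 / 22.4 = 24.87 mol
n(A) = 25360 / 294.40 = 86.14 mol
n/ν → J: 24.87, A: 21.54; A is limiting.
n(E) = (3/4) × 86.14 = 64.61 mol
mass = 64.61 × 258.00 = 16670 g

16700 g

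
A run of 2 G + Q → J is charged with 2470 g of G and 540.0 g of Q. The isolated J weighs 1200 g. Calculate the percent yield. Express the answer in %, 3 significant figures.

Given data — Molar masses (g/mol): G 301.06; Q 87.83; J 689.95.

n(G) = 2470 / 301.06 = 8.204 mol
n(Q) = 540.0 / 87.83 = 6.148 mol
n/ν → G: 4.102, Q: 6.148; G is limiting.
theoretical n(J) = (1/2) × 8.204 = 4.102 mol → 2830 g
% yield = 1200 / 2830 × 100 = 42.40 %

42.4 %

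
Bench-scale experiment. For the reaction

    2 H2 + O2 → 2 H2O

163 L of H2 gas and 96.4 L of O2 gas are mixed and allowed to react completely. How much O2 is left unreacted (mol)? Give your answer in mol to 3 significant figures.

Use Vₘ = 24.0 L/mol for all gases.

n(H2) = 163.0 / 24.0 = 6.792 mol
n(O2) = 96.40 / 24.0 = 4.017 mol
n/ν for H2 = 6.792/2 = 3.396
n/ν for O2 = 4.017/1 = 4.017
Smallest n/ν is H2 → limiting reagent.
O2 consumed = (1/2) × 6.792 = 3.396 mol
O2 remaining = 4.017 − 3.396 = 0.6210 mol

0.621 mol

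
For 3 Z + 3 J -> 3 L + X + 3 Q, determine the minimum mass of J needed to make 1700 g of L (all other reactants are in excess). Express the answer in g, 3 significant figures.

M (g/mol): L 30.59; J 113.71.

n(L) = 1700 / 30.59 = 55.57 mol
n(J) = (3/3) × 55.57 = 55.57 mol
mass = 55.57 × 113.71 = 6319 g

6320 g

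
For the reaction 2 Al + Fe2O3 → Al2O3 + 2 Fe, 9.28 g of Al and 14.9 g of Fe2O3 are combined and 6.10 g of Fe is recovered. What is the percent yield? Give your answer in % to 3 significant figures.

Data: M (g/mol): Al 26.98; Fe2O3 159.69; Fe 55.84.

n(Al) = 9.280 / 26.98 = 0.3440 mol
n(Fe2O3) = 14.90 / 159.69 = 0.09331 mol
n/ν for Al = 0.3440/2 = 0.1720
n/ν for Fe2O3 = 0.09331/1 = 0.09331
Smallest n/ν is Fe2O3 → limiting reagent.
theoretical n(Fe) = (2/1) × 0.09331 = 0.1866 mol → 10.42 g
% yield = 6.10 / 10.42 × 100 = 58.54 %

58.5 %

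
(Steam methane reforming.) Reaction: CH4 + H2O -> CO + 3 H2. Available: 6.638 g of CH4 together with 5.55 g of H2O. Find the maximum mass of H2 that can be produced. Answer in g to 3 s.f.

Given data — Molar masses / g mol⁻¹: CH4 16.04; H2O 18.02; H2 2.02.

n(CH4) = 6.638 / 16.04 = 0.4138 mol
n(H2O) = 5.550 / 18.02 = 0.3080 mol
n/ν for CH4 = 0.4138/1 = 0.4138
n/ν for H2O = 0.3080/1 = 0.3080
Smallest n/ν is H2O → limiting reagent.
n(H2) = (3/1) × 0.3080 = 0.9240 mol
mass = 0.9240 × 2.02 = 1.866 g

1.87 g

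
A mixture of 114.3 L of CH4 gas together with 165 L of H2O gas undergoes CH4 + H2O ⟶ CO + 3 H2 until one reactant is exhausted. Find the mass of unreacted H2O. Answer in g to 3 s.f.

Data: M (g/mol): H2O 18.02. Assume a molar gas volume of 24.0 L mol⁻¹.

38.1 g

n(CH4) = 114.3 / 24.0 = 4.763 mol
n(H2O) = 165.0 / 24.0 = 6.875 mol
n/ν → CH4: 4.763, H2O: 6.875; CH4 is limiting.
H2O consumed = (1/1) × 4.763 = 4.763 mol
H2O remaining = 6.875 − 4.763 = 2.112 mol
mass = 2.112 × 18.02 = 38.06 g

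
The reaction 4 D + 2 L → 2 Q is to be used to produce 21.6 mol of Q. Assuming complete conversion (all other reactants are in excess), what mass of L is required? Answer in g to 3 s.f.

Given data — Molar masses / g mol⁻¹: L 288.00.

6220 g

n(Q) = 21.60 mol
n(L) = (2/2) × 21.60 = 21.60 mol
mass = 21.60 × 288.00 = 6221 g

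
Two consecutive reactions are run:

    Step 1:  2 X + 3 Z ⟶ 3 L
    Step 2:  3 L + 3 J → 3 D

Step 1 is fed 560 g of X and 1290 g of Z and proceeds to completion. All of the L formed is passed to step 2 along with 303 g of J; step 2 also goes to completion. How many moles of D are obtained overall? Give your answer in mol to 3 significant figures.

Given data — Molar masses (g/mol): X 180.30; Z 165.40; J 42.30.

4.66 mol

Step 1:
n(X) = 560.0 / 180.30 = 3.106 mol
n(Z) = 1290 / 165.40 = 7.799 mol
n/ν for X = 3.106/2 = 1.553
n/ν for Z = 7.799/3 = 2.600
Smallest n/ν is X → limiting reagent.
n(L) produced = (3/2) × 3.106 = 4.659 mol
Step 2:
n(L) available = 4.659 mol
n(J) = 303.0 / 42.30 = 7.163 mol
n/ν for L = 4.659/3 = 1.553
n/ν for J = 7.163/3 = 2.388
Smallest n/ν is L → limiting reagent.
n(D) = (3/3) × 4.659 = 4.659 mol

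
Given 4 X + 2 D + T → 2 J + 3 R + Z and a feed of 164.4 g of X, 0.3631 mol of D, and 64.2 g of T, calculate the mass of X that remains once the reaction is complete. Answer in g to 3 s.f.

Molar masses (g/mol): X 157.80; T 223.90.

49.8 g

n(X) = 164.4 / 157.80 = 1.042 mol
n(D) = 0.3631 mol
n(T) = 64.20 / 223.90 = 0.2867 mol
n/ν for X = 1.042/4 = 0.2605
n/ν for D = 0.3631/2 = 0.1816
n/ν for T = 0.2867/1 = 0.2867
Smallest n/ν is D → limiting reagent.
X consumed = (4/2) × 0.3631 = 0.7262 mol
X remaining = 1.042 − 0.7262 = 0.3158 mol
mass = 0.3158 × 157.80 = 49.83 g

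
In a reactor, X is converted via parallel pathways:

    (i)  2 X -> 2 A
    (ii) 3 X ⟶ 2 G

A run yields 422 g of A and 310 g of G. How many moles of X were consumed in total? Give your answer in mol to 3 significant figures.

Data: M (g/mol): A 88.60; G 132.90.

8.26 mol

n(A) = 422 / 88.60 = 4.763 mol
n(G) = 310 / 132.90 = 2.333 mol
n(X) via (i) = (2/2)×4.763 = 4.763 mol
n(X) via (ii) = (3/2)×2.333 = 3.500 mol
total n(X) = 4.763 + 3.500 = 8.263 mol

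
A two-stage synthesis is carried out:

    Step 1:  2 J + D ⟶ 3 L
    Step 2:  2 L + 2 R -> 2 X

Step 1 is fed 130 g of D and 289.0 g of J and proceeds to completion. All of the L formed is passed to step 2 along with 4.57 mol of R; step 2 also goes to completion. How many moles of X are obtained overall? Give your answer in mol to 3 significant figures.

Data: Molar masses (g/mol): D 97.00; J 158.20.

2.74 mol

Step 1:
n(D) = 130.0 / 97.00 = 1.340 mol
n(J) = 289.0 / 158.20 = 1.827 mol
n/ν → D: 1.340, J: 0.9135; J is limiting.
n(L) produced = (3/2) × 1.827 = 2.741 mol
Step 2:
n(L) available = 2.741 mol
n(R) = 4.570 mol
n/ν → L: 1.371, R: 2.285; L is limiting.
n(X) = (2/2) × 2.741 = 2.741 mol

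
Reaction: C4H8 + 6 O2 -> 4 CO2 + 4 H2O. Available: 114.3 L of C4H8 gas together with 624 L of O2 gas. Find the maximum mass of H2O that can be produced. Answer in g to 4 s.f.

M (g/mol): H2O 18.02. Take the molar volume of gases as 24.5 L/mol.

306.0 g

n(C4H8) = 114.3 / 24.5 = 4.665 mol
n(O2) = 624.0 / 24.5 = 25.47 mol
n/ν for C4H8 = 4.665/1 = 4.665
n/ν for O2 = 25.47/6 = 4.245
Smallest n/ν is O2 → limiting reagent.
n(H2O) = (4/6) × 25.47 = 16.98 mol
mass = 16.98 × 18.02 = 306.0 g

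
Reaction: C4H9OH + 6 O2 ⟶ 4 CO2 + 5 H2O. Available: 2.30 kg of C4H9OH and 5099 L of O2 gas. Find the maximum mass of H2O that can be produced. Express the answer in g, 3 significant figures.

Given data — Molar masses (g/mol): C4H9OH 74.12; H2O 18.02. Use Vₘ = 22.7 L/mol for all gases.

2800 g

n(C4H9OH) = 2.300×1000 / 74.12 = 31.03 mol
n(O2) = 5099 / 22.7 = 224.6 mol
n/ν → C4H9OH: 31.03, O2: 37.43; C4H9OH is limiting.
n(H2O) = (5/1) × 31.03 = 155.2 mol
mass = 155.2 × 18.02 = 2797 g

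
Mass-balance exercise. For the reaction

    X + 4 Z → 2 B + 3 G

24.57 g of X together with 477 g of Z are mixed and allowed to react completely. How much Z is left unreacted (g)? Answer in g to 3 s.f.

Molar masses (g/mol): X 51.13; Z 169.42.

n(X) = 24.57 / 51.13 = 0.4805 mol
n(Z) = 477.0 / 169.42 = 2.815 mol
n/ν for X = 0.4805/1 = 0.4805
n/ν for Z = 2.815/4 = 0.7038
Smallest n/ν is X → limiting reagent.
Z consumed = (4/1) × 0.4805 = 1.922 mol
Z remaining = 2.815 − 1.922 = 0.8930 mol
mass = 0.8930 × 169.42 = 151.3 g

151 g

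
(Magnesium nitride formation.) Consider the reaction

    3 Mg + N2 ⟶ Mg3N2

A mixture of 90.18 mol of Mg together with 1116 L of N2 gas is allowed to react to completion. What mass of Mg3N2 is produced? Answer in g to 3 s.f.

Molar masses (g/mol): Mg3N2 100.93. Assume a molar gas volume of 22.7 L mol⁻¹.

n(Mg) = 90.18 mol
n(N2) = 1116 / 22.7 = 49.16 mol
n/ν for Mg = 90.18/3 = 30.06
n/ν for N2 = 49.16/1 = 49.16
Smallest n/ν is Mg → limiting reagent.
n(Mg3N2) = (1/3) × 90.18 = 30.06 mol
mass = 30.06 × 100.93 = 3034 g

3030 g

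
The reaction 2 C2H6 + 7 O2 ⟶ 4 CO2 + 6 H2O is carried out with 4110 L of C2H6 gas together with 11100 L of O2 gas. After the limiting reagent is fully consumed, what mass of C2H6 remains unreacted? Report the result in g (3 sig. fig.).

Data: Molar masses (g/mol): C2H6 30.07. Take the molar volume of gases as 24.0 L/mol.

n(C2H6) = 4110 / 24.0 = 171.3 mol
n(O2) = 11100 / 24.0 = 462.5 mol
n/ν for C2H6 = 171.3/2 = 85.65
n/ν for O2 = 462.5/7 = 66.07
Smallest n/ν is O2 → limiting reagent.
C2H6 consumed = (2/7) × 462.5 = 132.1 mol
C2H6 remaining = 171.3 − 132.1 = 39.20 mol
mass = 39.20 × 30.07 = 1179 g

1180 g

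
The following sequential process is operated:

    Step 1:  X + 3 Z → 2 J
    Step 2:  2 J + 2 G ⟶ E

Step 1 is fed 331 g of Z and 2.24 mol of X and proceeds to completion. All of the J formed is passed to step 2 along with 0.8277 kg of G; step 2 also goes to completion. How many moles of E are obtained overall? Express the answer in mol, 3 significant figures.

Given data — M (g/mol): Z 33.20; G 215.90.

1.92 mol

Step 1:
n(Z) = 331.0 / 33.20 = 9.970 mol
n(X) = 2.240 mol
n/ν for Z = 9.970/3 = 3.323
n/ν for X = 2.240/1 = 2.240
Smallest n/ν is X → limiting reagent.
n(J) produced = (2/1) × 2.240 = 4.480 mol
Step 2:
n(J) available = 4.480 mol
n(G) = 0.8277×1000 / 215.90 = 3.834 mol
n/ν for J = 4.480/2 = 2.240
n/ν for G = 3.834/2 = 1.917
Smallest n/ν is G → limiting reagent.
n(E) = (1/2) × 3.834 = 1.917 mol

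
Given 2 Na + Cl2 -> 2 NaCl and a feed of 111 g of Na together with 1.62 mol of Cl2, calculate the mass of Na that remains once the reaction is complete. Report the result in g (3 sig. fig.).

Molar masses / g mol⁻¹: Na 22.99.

n(Na) = 111.0 / 22.99 = 4.828 mol
n(Cl2) = 1.620 mol
n/ν → Na: 2.414, Cl2: 1.620; Cl2 is limiting.
Na consumed = (2/1) × 1.620 = 3.240 mol
Na remaining = 4.828 − 3.240 = 1.588 mol
mass = 1.588 × 22.99 = 36.51 g

36.5 g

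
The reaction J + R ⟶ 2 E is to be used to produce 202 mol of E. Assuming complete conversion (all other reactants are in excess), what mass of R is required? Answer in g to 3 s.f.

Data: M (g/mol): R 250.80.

n(E) = 202.0 mol
n(R) = (1/2) × 202.0 = 101.0 mol
mass = 101.0 × 250.80 = 25330 g

25300 g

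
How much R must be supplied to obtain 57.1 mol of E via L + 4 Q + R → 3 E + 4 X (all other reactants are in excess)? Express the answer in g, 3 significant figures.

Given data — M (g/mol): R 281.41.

5360 g

n(E) = 57.10 mol
n(R) = (1/3) × 57.10 = 19.03 mol
mass = 19.03 × 281.41 = 5355 g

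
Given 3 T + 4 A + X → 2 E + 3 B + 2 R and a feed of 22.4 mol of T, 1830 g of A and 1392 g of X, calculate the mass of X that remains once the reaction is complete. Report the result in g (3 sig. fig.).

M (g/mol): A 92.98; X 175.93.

526 g

n(T) = 22.40 mol
n(A) = 1830 / 92.98 = 19.68 mol
n(X) = 1392 / 175.93 = 7.912 mol
n/ν for T = 22.40/3 = 7.467
n/ν for A = 19.68/4 = 4.920
n/ν for X = 7.912/1 = 7.912
Smallest n/ν is A → limiting reagent.
X consumed = (1/4) × 19.68 = 4.920 mol
X remaining = 7.912 − 4.920 = 2.992 mol
mass = 2.992 × 175.93 = 526.4 g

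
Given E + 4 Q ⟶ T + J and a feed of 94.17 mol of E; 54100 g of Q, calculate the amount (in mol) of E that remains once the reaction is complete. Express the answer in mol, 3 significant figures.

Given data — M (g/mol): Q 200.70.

26.8 mol

n(E) = 94.17 mol
n(Q) = 54100 / 200.70 = 269.6 mol
n/ν → E: 94.17, Q: 67.40; Q is limiting.
E consumed = (1/4) × 269.6 = 67.40 mol
E remaining = 94.17 − 67.40 = 26.77 mol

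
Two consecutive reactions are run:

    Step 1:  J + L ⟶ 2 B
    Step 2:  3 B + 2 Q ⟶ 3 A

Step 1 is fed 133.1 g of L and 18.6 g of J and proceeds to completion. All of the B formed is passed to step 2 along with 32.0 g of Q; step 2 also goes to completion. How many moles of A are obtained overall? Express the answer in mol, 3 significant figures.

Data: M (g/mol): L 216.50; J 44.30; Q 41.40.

Step 1:
n(L) = 133.1 / 216.50 = 0.6148 mol
n(J) = 18.60 / 44.30 = 0.4199 mol
n/ν → L: 0.6148, J: 0.4199; J is limiting.
n(B) produced = (2/1) × 0.4199 = 0.8398 mol
Step 2:
n(B) available = 0.8398 mol
n(Q) = 32.00 / 41.40 = 0.7729 mol
n/ν → B: 0.2799, Q: 0.3865; B is limiting.
n(A) = (3/3) × 0.8398 = 0.8398 mol

0.840 mol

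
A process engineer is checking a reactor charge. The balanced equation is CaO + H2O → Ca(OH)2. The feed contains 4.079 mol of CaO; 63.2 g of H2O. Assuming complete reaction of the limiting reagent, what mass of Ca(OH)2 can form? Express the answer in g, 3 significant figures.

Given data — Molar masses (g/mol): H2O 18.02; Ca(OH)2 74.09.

n(CaO) = 4.079 mol
n(H2O) = 63.20 / 18.02 = 3.507 mol
n/ν → CaO: 4.079, H2O: 3.507; H2O is limiting.
n(Ca(OH)2) = (1/1) × 3.507 = 3.507 mol
mass = 3.507 × 74.09 = 259.8 g

260 g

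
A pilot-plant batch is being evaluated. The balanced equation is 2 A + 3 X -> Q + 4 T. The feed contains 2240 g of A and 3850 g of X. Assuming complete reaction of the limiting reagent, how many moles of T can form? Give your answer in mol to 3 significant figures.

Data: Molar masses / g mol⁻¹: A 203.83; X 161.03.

n(A) = 2240 / 203.83 = 10.99 mol
n(X) = 3850 / 161.03 = 23.91 mol
n/ν → A: 5.495, X: 7.970; A is limiting.
n(T) = (4/2) × 10.99 = 21.98 mol

22.0 mol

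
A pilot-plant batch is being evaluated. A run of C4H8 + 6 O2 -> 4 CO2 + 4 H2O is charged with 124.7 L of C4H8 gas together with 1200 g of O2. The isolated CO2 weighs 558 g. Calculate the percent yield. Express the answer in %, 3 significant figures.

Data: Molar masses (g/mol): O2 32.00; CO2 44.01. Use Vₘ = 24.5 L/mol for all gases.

n(C4H8) = 124.7 / 24.5 = 5.090 mol
n(O2) = 1200 / 32.00 = 37.50 mol
n/ν for C4H8 = 5.090/1 = 5.090
n/ν for O2 = 37.50/6 = 6.250
Smallest n/ν is C4H8 → limiting reagent.
theoretical n(CO2) = (4/1) × 5.090 = 20.36 mol → 896.0 g
% yield = 558 / 896.0 × 100 = 62.28 %

62.3 %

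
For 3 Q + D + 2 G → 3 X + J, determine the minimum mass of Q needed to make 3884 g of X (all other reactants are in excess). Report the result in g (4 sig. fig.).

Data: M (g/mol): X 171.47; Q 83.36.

1888 g

n(X) = 3884 / 171.47 = 22.65 mol
n(Q) = (3/3) × 22.65 = 22.65 mol
mass = 22.65 × 83.36 = 1888 g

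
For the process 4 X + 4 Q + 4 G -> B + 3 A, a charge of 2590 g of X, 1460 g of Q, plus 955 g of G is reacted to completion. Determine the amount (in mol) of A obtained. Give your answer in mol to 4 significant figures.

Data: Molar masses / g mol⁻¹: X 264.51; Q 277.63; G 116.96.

n(X) = 2590 / 264.51 = 9.792 mol
n(Q) = 1460 / 277.63 = 5.259 mol
n(G) = 955.0 / 116.96 = 8.165 mol
n/ν for X = 9.792/4 = 2.448
n/ν for Q = 5.259/4 = 1.315
n/ν for G = 8.165/4 = 2.041
Smallest n/ν is Q → limiting reagent.
n(A) = (3/4) × 5.259 = 3.944 mol

3.944 mol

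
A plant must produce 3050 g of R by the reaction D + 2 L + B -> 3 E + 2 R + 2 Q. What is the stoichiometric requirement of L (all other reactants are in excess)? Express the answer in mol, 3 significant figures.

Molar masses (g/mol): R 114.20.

n(R) = 3050 / 114.20 = 26.71 mol
n(L) = (2/2) × 26.71 = 26.71 mol

26.7 mol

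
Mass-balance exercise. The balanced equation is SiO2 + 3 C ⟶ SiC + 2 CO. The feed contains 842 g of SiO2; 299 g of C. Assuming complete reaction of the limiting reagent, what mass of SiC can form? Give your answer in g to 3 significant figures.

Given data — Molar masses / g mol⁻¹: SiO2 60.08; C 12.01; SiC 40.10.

333 g

n(SiO2) = 842.0 / 60.08 = 14.01 mol
n(C) = 299.0 / 12.01 = 24.90 mol
n/ν for SiO2 = 14.01/1 = 14.01
n/ν for C = 24.90/3 = 8.300
Smallest n/ν is C → limiting reagent.
n(SiC) = (1/3) × 24.90 = 8.300 mol
mass = 8.300 × 40.10 = 332.8 g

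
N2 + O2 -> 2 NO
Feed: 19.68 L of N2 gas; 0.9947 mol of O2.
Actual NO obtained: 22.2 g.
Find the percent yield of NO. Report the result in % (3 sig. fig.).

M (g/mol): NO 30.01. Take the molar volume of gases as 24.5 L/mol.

46.0 %

n(N2) = 19.68 / 24.5 = 0.8033 mol
n(O2) = 0.9947 mol
n/ν for N2 = 0.8033/1 = 0.8033
n/ν for O2 = 0.9947/1 = 0.9947
Smallest n/ν is N2 → limiting reagent.
theoretical n(NO) = (2/1) × 0.8033 = 1.607 mol → 48.23 g
% yield = 22.2 / 48.23 × 100 = 46.03 %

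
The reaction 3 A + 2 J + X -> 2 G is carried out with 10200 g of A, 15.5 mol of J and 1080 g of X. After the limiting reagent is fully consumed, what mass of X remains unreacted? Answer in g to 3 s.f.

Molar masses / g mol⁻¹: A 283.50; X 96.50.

n(A) = 10200 / 283.50 = 35.98 mol
n(J) = 15.50 mol
n(X) = 1080 / 96.50 = 11.19 mol
n/ν for A = 35.98/3 = 11.99
n/ν for J = 15.50/2 = 7.750
n/ν for X = 11.19/1 = 11.19
Smallest n/ν is J → limiting reagent.
X consumed = (1/2) × 15.50 = 7.750 mol
X remaining = 11.19 − 7.750 = 3.440 mol
mass = 3.440 × 96.50 = 332.0 g

332 g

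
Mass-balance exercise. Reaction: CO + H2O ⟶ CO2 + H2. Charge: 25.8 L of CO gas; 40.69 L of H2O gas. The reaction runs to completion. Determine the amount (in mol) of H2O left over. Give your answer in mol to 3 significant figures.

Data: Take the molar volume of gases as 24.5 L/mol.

0.608 mol

n(CO) = 25.80 / 24.5 = 1.053 mol
n(H2O) = 40.69 / 24.5 = 1.661 mol
n/ν for CO = 1.053/1 = 1.053
n/ν for H2O = 1.661/1 = 1.661
Smallest n/ν is CO → limiting reagent.
H2O consumed = (1/1) × 1.053 = 1.053 mol
H2O remaining = 1.661 − 1.053 = 0.6080 mol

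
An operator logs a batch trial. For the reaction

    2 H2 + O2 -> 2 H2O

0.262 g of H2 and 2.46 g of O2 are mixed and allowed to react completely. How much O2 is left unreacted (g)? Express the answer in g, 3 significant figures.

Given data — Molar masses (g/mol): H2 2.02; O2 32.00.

n(H2) = 0.2620 / 2.02 = 0.1297 mol
n(O2) = 2.460 / 32.00 = 0.07688 mol
n/ν → H2: 0.06485, O2: 0.07688; H2 is limiting.
O2 consumed = (1/2) × 0.1297 = 0.06485 mol
O2 remaining = 0.07688 − 0.06485 = 0.01203 mol
mass = 0.01203 × 32.00 = 0.3850 g

0.385 g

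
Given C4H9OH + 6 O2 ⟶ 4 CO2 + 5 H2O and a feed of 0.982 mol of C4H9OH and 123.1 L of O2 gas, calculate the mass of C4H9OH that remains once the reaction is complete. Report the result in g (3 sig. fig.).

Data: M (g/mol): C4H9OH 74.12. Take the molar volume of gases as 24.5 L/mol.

n(C4H9OH) = 0.9820 mol
n(O2) = 123.1 / 24.5 = 5.024 mol
n/ν for C4H9OH = 0.9820/1 = 0.9820
n/ν for O2 = 5.024/6 = 0.8373
Smallest n/ν is O2 → limiting reagent.
C4H9OH consumed = (1/6) × 5.024 = 0.8373 mol
C4H9OH remaining = 0.9820 − 0.8373 = 0.1447 mol
mass = 0.1447 × 74.12 = 10.73 g

10.7 g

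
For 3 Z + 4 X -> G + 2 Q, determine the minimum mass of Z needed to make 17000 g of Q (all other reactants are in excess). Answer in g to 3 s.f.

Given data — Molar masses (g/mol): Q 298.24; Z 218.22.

n(Q) = 17000 / 298.24 = 57.00 mol
n(Z) = (3/2) × 57.00 = 85.50 mol
mass = 85.50 × 218.22 = 18660 g

18700 g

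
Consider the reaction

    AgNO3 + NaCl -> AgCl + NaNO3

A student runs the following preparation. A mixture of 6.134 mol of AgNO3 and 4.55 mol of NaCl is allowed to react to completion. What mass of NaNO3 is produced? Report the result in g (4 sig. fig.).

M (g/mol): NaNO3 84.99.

n(AgNO3) = 6.134 mol
n(NaCl) = 4.550 mol
n/ν for AgNO3 = 6.134/1 = 6.134
n/ν for NaCl = 4.550/1 = 4.550
Smallest n/ν is NaCl → limiting reagent.
n(NaNO3) = (1/1) × 4.550 = 4.550 mol
mass = 4.550 × 84.99 = 386.7 g

386.7 g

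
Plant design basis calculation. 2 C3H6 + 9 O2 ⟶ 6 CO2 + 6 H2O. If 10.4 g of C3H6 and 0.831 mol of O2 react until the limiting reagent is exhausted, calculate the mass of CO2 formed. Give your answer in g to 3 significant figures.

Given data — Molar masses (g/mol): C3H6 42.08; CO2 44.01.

n(C3H6) = 10.40 / 42.08 = 0.2471 mol
n(O2) = 0.8310 mol
n/ν for C3H6 = 0.2471/2 = 0.1236
n/ν for O2 = 0.8310/9 = 0.09233
Smallest n/ν is O2 → limiting reagent.
n(CO2) = (6/9) × 0.8310 = 0.5540 mol
mass = 0.5540 × 44.01 = 24.38 g

24.4 g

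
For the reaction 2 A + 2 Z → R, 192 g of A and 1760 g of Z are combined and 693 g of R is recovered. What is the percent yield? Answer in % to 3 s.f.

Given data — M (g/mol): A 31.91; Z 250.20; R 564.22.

n(A) = 192.0 / 31.91 = 6.017 mol
n(Z) = 1760 / 250.20 = 7.034 mol
n/ν for A = 6.017/2 = 3.009
n/ν for Z = 7.034/2 = 3.517
Smallest n/ν is A → limiting reagent.
theoretical n(R) = (1/2) × 6.017 = 3.009 mol → 1698 g
% yield = 693 / 1698 × 100 = 40.81 %

40.8 %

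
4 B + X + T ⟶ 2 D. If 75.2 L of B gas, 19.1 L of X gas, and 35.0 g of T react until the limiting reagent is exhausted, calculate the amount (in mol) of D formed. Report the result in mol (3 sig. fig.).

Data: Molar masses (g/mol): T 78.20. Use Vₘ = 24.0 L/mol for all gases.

n(B) = 75.20 / 24.0 = 3.133 mol
n(X) = 19.10 / 24.0 = 0.7958 mol
n(T) = 35.00 / 78.20 = 0.4476 mol
n/ν for B = 3.133/4 = 0.7833
n/ν for X = 0.7958/1 = 0.7958
n/ν for T = 0.4476/1 = 0.4476
Smallest n/ν is T → limiting reagent.
n(D) = (2/1) × 0.4476 = 0.8952 mol

0.895 mol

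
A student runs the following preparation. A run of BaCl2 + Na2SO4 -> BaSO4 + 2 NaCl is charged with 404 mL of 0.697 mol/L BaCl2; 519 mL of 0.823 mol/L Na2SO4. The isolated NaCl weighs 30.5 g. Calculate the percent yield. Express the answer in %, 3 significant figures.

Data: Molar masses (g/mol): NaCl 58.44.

n(BaCl2) = 0.697 × 404.0/1000 = 0.2816 mol
n(Na2SO4) = 0.823 × 519.0/1000 = 0.4271 mol
n/ν → BaCl2: 0.2816, Na2SO4: 0.4271; BaCl2 is limiting.
theoretical n(NaCl) = (2/1) × 0.2816 = 0.5632 mol → 32.91 g
% yield = 30.5 / 32.91 × 100 = 92.68 %

92.7 %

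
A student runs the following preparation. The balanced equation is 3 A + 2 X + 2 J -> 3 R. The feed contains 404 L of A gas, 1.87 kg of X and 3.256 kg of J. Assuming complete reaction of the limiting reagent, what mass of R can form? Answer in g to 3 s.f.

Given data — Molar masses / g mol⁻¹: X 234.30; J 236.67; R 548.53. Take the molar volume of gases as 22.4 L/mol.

n(A) = 404.0 / 22.4 = 18.04 mol
n(X) = 1.870×1000 / 234.30 = 7.981 mol
n(J) = 3.256×1000 / 236.67 = 13.76 mol
n/ν → A: 6.013, X: 3.991, J: 6.880; X is limiting.
n(R) = (3/2) × 7.981 = 11.97 mol
mass = 11.97 × 548.53 = 6566 g

6570 g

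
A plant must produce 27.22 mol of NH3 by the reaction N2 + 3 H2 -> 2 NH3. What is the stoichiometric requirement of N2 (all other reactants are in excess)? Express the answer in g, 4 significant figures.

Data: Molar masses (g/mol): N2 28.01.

n(NH3) = 27.22 mol
n(N2) = (1/2) × 27.22 = 13.61 mol
mass = 13.61 × 28.01 = 381.2 g

381.2 g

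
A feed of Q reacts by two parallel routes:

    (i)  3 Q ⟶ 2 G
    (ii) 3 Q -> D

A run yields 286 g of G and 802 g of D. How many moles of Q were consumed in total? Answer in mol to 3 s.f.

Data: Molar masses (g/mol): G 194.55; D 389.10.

n(G) = 286 / 194.55 = 1.470 mol
n(D) = 802 / 389.10 = 2.061 mol
n(Q) via (i) = (3/2)×1.470 = 2.205 mol
n(Q) via (ii) = (3/1)×2.061 = 6.183 mol
total n(Q) = 2.205 + 6.183 = 8.388 mol

8.39 mol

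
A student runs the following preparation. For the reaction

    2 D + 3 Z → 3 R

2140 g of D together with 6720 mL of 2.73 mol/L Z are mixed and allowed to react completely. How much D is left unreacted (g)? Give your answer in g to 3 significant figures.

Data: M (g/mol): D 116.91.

710 g

n(D) = 2140 / 116.91 = 18.30 mol
n(Z) = 2.73 × 6720/1000 = 18.35 mol
n/ν for D = 18.30/2 = 9.150
n/ν for Z = 18.35/3 = 6.117
Smallest n/ν is Z → limiting reagent.
D consumed = (2/3) × 18.35 = 12.23 mol
D remaining = 18.30 − 12.23 = 6.070 mol
mass = 6.070 × 116.91 = 709.6 g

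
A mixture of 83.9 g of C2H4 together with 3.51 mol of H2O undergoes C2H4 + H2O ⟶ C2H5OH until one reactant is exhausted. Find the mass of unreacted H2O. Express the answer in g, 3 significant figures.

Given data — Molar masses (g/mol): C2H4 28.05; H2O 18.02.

n(C2H4) = 83.90 / 28.05 = 2.991 mol
n(H2O) = 3.510 mol
n/ν → C2H4: 2.991, H2O: 3.510; C2H4 is limiting.
H2O consumed = (1/1) × 2.991 = 2.991 mol
H2O remaining = 3.510 − 2.991 = 0.5190 mol
mass = 0.5190 × 18.02 = 9.352 g

9.35 g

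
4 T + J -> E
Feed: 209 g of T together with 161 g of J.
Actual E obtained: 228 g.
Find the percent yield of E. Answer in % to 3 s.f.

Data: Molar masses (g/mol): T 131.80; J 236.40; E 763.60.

75.3 %

n(T) = 209.0 / 131.80 = 1.586 mol
n(J) = 161.0 / 236.40 = 0.6810 mol
n/ν for T = 1.586/4 = 0.3965
n/ν for J = 0.6810/1 = 0.6810
Smallest n/ν is T → limiting reagent.
theoretical n(E) = (1/4) × 1.586 = 0.3965 mol → 302.8 g
% yield = 228 / 302.8 × 100 = 75.30 %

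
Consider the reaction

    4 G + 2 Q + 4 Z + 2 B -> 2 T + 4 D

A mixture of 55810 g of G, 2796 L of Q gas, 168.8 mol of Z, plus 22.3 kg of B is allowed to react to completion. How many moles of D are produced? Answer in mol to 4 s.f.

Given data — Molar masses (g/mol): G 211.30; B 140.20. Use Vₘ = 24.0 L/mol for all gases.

n(G) = 55810 / 211.30 = 264.1 mol
n(Q) = 2796 / 24.0 = 116.5 mol
n(Z) = 168.8 mol
n(B) = 22.30×1000 / 140.20 = 159.1 mol
n/ν for G = 264.1/4 = 66.03
n/ν for Q = 116.5/2 = 58.25
n/ν for Z = 168.8/4 = 42.20
n/ν for B = 159.1/2 = 79.55
Smallest n/ν is Z → limiting reagent.
n(D) = (4/4) × 168.8 = 168.8 mol

168.8 mol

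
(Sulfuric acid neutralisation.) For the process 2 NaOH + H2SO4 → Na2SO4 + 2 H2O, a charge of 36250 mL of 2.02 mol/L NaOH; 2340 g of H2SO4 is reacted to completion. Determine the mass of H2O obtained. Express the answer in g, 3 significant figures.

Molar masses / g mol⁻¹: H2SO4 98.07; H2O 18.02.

n(NaOH) = 2.02 × 36250/1000 = 73.23 mol
n(H2SO4) = 2340 / 98.07 = 23.86 mol
n/ν for NaOH = 73.23/2 = 36.62
n/ν for H2SO4 = 23.86/1 = 23.86
Smallest n/ν is H2SO4 → limiting reagent.
n(H2O) = (2/1) × 23.86 = 47.72 mol
mass = 47.72 × 18.02 = 859.9 g

860 g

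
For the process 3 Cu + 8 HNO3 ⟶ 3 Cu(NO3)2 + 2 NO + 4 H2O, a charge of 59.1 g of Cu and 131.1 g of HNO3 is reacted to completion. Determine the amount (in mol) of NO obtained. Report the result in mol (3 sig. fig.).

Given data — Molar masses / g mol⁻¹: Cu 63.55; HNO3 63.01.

0.520 mol

n(Cu) = 59.10 / 63.55 = 0.9300 mol
n(HNO3) = 131.1 / 63.01 = 2.081 mol
n/ν for Cu = 0.9300/3 = 0.3100
n/ν for HNO3 = 2.081/8 = 0.2601
Smallest n/ν is HNO3 → limiting reagent.
n(NO) = (2/8) × 2.081 = 0.5203 mol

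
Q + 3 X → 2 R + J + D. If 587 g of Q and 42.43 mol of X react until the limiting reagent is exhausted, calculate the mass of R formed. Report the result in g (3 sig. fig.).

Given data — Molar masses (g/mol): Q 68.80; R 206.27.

3520 g

n(Q) = 587.0 / 68.80 = 8.532 mol
n(X) = 42.43 mol
n/ν for Q = 8.532/1 = 8.532
n/ν for X = 42.43/3 = 14.14
Smallest n/ν is Q → limiting reagent.
n(R) = (2/1) × 8.532 = 17.06 mol
mass = 17.06 × 206.27 = 3519 g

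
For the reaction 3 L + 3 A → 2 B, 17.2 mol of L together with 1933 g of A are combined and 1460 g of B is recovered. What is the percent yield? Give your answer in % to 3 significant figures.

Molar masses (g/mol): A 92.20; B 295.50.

43.1 %

n(L) = 17.20 mol
n(A) = 1933 / 92.20 = 20.97 mol
n/ν for L = 17.20/3 = 5.733
n/ν for A = 20.97/3 = 6.990
Smallest n/ν is L → limiting reagent.
theoretical n(B) = (2/3) × 17.20 = 11.47 mol → 3389 g
% yield = 1460 / 3389 × 100 = 43.08 %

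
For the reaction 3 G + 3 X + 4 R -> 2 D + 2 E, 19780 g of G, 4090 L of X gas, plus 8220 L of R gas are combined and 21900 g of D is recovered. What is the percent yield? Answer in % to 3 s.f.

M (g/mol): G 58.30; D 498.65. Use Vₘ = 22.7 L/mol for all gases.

36.6 %

n(G) = 19780 / 58.30 = 339.3 mol
n(X) = 4090 / 22.7 = 180.2 mol
n(R) = 8220 / 22.7 = 362.1 mol
n/ν for G = 339.3/3 = 113.1
n/ν for X = 180.2/3 = 60.07
n/ν for R = 362.1/4 = 90.53
Smallest n/ν is X → limiting reagent.
theoretical n(D) = (2/3) × 180.2 = 120.1 mol → 59890 g
% yield = 21900 / 59890 × 100 = 36.57 %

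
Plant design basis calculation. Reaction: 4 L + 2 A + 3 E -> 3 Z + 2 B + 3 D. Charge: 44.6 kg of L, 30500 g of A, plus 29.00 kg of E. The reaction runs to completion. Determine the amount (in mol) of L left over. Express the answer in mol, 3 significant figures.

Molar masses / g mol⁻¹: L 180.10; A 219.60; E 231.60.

80.7 mol

n(L) = 44.60×1000 / 180.10 = 247.6 mol
n(A) = 30500 / 219.60 = 138.9 mol
n(E) = 29.00×1000 / 231.60 = 125.2 mol
n/ν for L = 247.6/4 = 61.90
n/ν for A = 138.9/2 = 69.45
n/ν for E = 125.2/3 = 41.73
Smallest n/ν is E → limiting reagent.
L consumed = (4/3) × 125.2 = 166.9 mol
L remaining = 247.6 − 166.9 = 80.70 mol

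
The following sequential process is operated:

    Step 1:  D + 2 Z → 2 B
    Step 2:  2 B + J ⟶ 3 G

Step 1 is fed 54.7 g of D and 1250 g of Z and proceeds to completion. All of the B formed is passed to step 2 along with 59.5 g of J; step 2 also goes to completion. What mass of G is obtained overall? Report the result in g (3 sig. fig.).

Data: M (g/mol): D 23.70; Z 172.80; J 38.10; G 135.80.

Step 1:
n(D) = 54.70 / 23.70 = 2.308 mol
n(Z) = 1250 / 172.80 = 7.234 mol
n/ν for D = 2.308/1 = 2.308
n/ν for Z = 7.234/2 = 3.617
Smallest n/ν is D → limiting reagent.
n(B) produced = (2/1) × 2.308 = 4.616 mol
Step 2:
n(B) available = 4.616 mol
n(J) = 59.50 / 38.10 = 1.562 mol
n/ν for B = 4.616/2 = 2.308
n/ν for J = 1.562/1 = 1.562
Smallest n/ν is J → limiting reagent.
n(G) = (3/1) × 1.562 = 4.686 mol
mass = 4.686 × 135.80 = 636.4 g

636 g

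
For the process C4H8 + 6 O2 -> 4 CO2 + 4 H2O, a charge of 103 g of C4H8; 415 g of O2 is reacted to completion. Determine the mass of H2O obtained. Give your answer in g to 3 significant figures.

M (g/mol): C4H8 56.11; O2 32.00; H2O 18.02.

132 g

n(C4H8) = 103.0 / 56.11 = 1.836 mol
n(O2) = 415.0 / 32.00 = 12.97 mol
n/ν for C4H8 = 1.836/1 = 1.836
n/ν for O2 = 12.97/6 = 2.162
Smallest n/ν is C4H8 → limiting reagent.
n(H2O) = (4/1) × 1.836 = 7.344 mol
mass = 7.344 × 18.02 = 132.3 g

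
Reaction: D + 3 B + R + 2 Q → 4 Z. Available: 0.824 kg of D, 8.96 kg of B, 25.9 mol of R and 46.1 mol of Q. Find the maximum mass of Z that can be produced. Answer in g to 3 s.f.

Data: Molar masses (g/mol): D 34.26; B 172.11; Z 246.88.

17100 g

n(D) = 0.8240×1000 / 34.26 = 24.05 mol
n(B) = 8.960×1000 / 172.11 = 52.06 mol
n(R) = 25.90 mol
n(Q) = 46.10 mol
n/ν → D: 24.05, B: 17.35, R: 25.90, Q: 23.05; B is limiting.
n(Z) = (4/3) × 52.06 = 69.41 mol
mass = 69.41 × 246.88 = 17140 g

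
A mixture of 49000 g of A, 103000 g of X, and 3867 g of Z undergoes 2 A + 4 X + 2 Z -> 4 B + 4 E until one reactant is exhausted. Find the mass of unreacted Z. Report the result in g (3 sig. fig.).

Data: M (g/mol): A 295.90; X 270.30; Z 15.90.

n(A) = 49000 / 295.90 = 165.6 mol
n(X) = 103000 / 270.30 = 381.1 mol
n(Z) = 3867 / 15.90 = 243.2 mol
n/ν for A = 165.6/2 = 82.80
n/ν for X = 381.1/4 = 95.28
n/ν for Z = 243.2/2 = 121.6
Smallest n/ν is A → limiting reagent.
Z consumed = (2/2) × 165.6 = 165.6 mol
Z remaining = 243.2 − 165.6 = 77.60 mol
mass = 77.60 × 15.90 = 1234 g

1230 g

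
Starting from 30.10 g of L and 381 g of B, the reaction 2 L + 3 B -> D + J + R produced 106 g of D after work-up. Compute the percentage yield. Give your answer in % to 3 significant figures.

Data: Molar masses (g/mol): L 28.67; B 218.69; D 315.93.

n(L) = 30.10 / 28.67 = 1.050 mol
n(B) = 381.0 / 218.69 = 1.742 mol
n/ν for L = 1.050/2 = 0.5250
n/ν for B = 1.742/3 = 0.5807
Smallest n/ν is L → limiting reagent.
theoretical n(D) = (1/2) × 1.050 = 0.5250 mol → 165.9 g
% yield = 106 / 165.9 × 100 = 63.89 %

63.9 %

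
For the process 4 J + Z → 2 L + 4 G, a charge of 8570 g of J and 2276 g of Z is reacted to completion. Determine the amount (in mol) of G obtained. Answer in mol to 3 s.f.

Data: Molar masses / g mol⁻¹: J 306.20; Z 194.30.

28.0 mol

n(J) = 8570 / 306.20 = 27.99 mol
n(Z) = 2276 / 194.30 = 11.71 mol
n/ν for J = 27.99/4 = 6.998
n/ν for Z = 11.71/1 = 11.71
Smallest n/ν is J → limiting reagent.
n(G) = (4/4) × 27.99 = 27.99 mol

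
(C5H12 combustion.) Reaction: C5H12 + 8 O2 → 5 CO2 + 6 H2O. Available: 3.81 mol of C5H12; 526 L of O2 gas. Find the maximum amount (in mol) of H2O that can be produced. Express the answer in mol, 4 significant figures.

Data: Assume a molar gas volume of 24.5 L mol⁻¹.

16.10 mol

n(C5H12) = 3.810 mol
n(O2) = 526.0 / 24.5 = 21.47 mol
n/ν for C5H12 = 3.810/1 = 3.810
n/ν for O2 = 21.47/8 = 2.684
Smallest n/ν is O2 → limiting reagent.
n(H2O) = (6/8) × 21.47 = 16.10 mol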